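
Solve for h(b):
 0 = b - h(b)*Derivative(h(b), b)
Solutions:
 h(b) = -sqrt(C1 + b^2)
 h(b) = sqrt(C1 + b^2)


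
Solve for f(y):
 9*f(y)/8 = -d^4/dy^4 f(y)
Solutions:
 f(y) = (C1*sin(2^(3/4)*sqrt(3)*y/4) + C2*cos(2^(3/4)*sqrt(3)*y/4))*exp(-2^(3/4)*sqrt(3)*y/4) + (C3*sin(2^(3/4)*sqrt(3)*y/4) + C4*cos(2^(3/4)*sqrt(3)*y/4))*exp(2^(3/4)*sqrt(3)*y/4)


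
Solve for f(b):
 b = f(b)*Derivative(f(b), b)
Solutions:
 f(b) = -sqrt(C1 + b^2)
 f(b) = sqrt(C1 + b^2)


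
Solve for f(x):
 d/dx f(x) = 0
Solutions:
 f(x) = C1


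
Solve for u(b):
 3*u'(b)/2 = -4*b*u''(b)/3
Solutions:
 u(b) = C1 + C2/b^(1/8)


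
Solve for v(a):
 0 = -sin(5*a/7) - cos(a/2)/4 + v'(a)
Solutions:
 v(a) = C1 + sin(a/2)/2 - 7*cos(5*a/7)/5


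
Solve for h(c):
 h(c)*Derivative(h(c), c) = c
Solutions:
 h(c) = -sqrt(C1 + c^2)
 h(c) = sqrt(C1 + c^2)


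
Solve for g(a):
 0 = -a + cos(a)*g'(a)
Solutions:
 g(a) = C1 + Integral(a/cos(a), a)


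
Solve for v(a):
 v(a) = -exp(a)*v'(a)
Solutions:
 v(a) = C1*exp(exp(-a))


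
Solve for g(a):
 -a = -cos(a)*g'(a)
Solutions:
 g(a) = C1 + Integral(a/cos(a), a)


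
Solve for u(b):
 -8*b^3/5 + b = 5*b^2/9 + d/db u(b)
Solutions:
 u(b) = C1 - 2*b^4/5 - 5*b^3/27 + b^2/2


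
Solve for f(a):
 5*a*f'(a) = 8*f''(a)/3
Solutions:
 f(a) = C1 + C2*erfi(sqrt(15)*a/4)


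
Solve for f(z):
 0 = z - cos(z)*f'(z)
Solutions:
 f(z) = C1 + Integral(z/cos(z), z)


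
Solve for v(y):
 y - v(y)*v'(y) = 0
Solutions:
 v(y) = -sqrt(C1 + y^2)
 v(y) = sqrt(C1 + y^2)


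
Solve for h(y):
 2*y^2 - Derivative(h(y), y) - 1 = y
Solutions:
 h(y) = C1 + 2*y^3/3 - y^2/2 - y


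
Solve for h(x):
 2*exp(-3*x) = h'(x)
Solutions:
 h(x) = C1 - 2*exp(-3*x)/3


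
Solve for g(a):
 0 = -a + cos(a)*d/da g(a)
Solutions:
 g(a) = C1 + Integral(a/cos(a), a)


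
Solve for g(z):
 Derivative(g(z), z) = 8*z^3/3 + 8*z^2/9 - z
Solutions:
 g(z) = C1 + 2*z^4/3 + 8*z^3/27 - z^2/2


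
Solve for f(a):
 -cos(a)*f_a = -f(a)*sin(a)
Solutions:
 f(a) = C1/cos(a)


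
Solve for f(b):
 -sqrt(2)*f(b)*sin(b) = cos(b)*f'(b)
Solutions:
 f(b) = C1*cos(b)^(sqrt(2))


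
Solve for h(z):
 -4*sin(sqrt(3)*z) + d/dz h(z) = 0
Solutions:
 h(z) = C1 - 4*sqrt(3)*cos(sqrt(3)*z)/3


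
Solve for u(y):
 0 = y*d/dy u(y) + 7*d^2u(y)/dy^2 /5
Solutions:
 u(y) = C1 + C2*erf(sqrt(70)*y/14)


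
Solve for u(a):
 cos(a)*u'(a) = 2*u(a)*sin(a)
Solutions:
 u(a) = C1/cos(a)^2


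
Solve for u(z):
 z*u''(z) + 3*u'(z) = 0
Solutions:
 u(z) = C1 + C2/z^2


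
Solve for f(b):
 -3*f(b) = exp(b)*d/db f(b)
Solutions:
 f(b) = C1*exp(3*exp(-b))


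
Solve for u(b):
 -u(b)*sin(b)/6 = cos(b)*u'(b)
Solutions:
 u(b) = C1*cos(b)^(1/6)


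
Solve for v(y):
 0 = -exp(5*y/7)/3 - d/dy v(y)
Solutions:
 v(y) = C1 - 7*exp(5*y/7)/15


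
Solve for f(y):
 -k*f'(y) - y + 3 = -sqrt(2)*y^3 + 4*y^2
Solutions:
 f(y) = C1 + sqrt(2)*y^4/(4*k) - 4*y^3/(3*k) - y^2/(2*k) + 3*y/k


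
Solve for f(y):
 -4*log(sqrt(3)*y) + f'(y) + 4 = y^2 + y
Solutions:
 f(y) = C1 + y^3/3 + y^2/2 + 4*y*log(y) - 8*y + y*log(9)


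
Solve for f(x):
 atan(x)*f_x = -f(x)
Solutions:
 f(x) = C1*exp(-Integral(1/atan(x), x))


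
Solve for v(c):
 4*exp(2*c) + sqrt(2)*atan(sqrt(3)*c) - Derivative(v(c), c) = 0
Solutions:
 v(c) = C1 + sqrt(2)*(c*atan(sqrt(3)*c) - sqrt(3)*log(3*c^2 + 1)/6) + 2*exp(2*c)


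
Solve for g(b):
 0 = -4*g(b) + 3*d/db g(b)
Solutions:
 g(b) = C1*exp(4*b/3)


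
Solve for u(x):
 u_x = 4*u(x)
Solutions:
 u(x) = C1*exp(4*x)


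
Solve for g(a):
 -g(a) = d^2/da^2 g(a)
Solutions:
 g(a) = C1*sin(a) + C2*cos(a)


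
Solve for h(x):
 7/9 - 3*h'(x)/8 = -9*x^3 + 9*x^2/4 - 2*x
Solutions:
 h(x) = C1 + 6*x^4 - 2*x^3 + 8*x^2/3 + 56*x/27


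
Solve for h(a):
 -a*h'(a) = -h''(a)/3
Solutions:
 h(a) = C1 + C2*erfi(sqrt(6)*a/2)


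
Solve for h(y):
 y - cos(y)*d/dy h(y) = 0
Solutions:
 h(y) = C1 + Integral(y/cos(y), y)


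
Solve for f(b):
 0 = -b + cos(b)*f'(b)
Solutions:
 f(b) = C1 + Integral(b/cos(b), b)


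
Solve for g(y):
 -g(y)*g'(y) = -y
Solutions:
 g(y) = -sqrt(C1 + y^2)
 g(y) = sqrt(C1 + y^2)


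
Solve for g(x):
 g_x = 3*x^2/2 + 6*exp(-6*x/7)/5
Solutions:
 g(x) = C1 + x^3/2 - 7*exp(-6*x/7)/5


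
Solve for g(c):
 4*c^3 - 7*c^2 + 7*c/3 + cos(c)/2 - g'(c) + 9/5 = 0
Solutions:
 g(c) = C1 + c^4 - 7*c^3/3 + 7*c^2/6 + 9*c/5 + sin(c)/2


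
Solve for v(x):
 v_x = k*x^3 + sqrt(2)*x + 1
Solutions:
 v(x) = C1 + k*x^4/4 + sqrt(2)*x^2/2 + x


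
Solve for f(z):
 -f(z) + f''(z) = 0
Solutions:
 f(z) = C1*exp(-z) + C2*exp(z)


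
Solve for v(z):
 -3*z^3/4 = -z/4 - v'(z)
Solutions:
 v(z) = C1 + 3*z^4/16 - z^2/8


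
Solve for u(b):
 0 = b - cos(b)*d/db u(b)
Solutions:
 u(b) = C1 + Integral(b/cos(b), b)


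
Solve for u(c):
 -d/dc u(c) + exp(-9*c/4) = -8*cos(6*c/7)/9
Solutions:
 u(c) = C1 + 28*sin(6*c/7)/27 - 4*exp(-9*c/4)/9


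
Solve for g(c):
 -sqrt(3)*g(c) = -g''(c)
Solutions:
 g(c) = C1*exp(-3^(1/4)*c) + C2*exp(3^(1/4)*c)


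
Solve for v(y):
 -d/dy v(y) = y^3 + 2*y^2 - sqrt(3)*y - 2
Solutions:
 v(y) = C1 - y^4/4 - 2*y^3/3 + sqrt(3)*y^2/2 + 2*y


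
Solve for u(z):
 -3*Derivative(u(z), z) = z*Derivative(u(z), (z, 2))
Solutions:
 u(z) = C1 + C2/z^2


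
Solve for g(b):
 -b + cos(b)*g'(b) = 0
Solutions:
 g(b) = C1 + Integral(b/cos(b), b)


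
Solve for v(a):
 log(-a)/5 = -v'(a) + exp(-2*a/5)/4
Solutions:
 v(a) = C1 - a*log(-a)/5 + a/5 - 5*exp(-2*a/5)/8


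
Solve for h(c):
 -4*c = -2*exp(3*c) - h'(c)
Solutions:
 h(c) = C1 + 2*c^2 - 2*exp(3*c)/3


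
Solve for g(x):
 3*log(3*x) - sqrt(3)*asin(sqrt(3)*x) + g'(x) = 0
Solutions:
 g(x) = C1 - 3*x*log(x) - 3*x*log(3) + 3*x + sqrt(3)*(x*asin(sqrt(3)*x) + sqrt(3)*sqrt(1 - 3*x^2)/3)


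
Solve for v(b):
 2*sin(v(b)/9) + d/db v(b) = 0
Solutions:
 2*b + 9*log(cos(v(b)/9) - 1)/2 - 9*log(cos(v(b)/9) + 1)/2 = C1


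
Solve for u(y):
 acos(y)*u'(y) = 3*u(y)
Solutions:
 u(y) = C1*exp(3*Integral(1/acos(y), y))


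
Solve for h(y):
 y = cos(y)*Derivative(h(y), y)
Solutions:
 h(y) = C1 + Integral(y/cos(y), y)


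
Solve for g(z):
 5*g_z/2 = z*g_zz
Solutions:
 g(z) = C1 + C2*z^(7/2)


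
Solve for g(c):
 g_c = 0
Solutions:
 g(c) = C1


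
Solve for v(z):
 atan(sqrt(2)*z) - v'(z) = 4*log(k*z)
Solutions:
 v(z) = C1 - 4*z*log(k*z) + z*atan(sqrt(2)*z) + 4*z - sqrt(2)*log(2*z^2 + 1)/4


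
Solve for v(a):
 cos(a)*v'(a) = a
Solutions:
 v(a) = C1 + Integral(a/cos(a), a)


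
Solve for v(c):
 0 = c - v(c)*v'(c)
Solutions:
 v(c) = -sqrt(C1 + c^2)
 v(c) = sqrt(C1 + c^2)


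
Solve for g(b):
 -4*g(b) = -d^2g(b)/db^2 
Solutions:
 g(b) = C1*exp(-2*b) + C2*exp(2*b)


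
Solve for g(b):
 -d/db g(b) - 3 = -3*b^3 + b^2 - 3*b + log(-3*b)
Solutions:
 g(b) = C1 + 3*b^4/4 - b^3/3 + 3*b^2/2 - b*log(-b) + b*(-2 - log(3))


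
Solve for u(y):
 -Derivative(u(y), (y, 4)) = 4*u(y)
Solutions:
 u(y) = (C1*sin(y) + C2*cos(y))*exp(-y) + (C3*sin(y) + C4*cos(y))*exp(y)


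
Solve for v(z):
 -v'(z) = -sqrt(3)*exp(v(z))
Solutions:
 v(z) = log(-1/(C1 + sqrt(3)*z))


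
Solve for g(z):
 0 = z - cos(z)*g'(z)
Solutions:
 g(z) = C1 + Integral(z/cos(z), z)


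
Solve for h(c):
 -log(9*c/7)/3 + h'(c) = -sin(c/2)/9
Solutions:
 h(c) = C1 + c*log(c)/3 - c*log(7) - c/3 + 2*c*log(21)/3 + 2*cos(c/2)/9


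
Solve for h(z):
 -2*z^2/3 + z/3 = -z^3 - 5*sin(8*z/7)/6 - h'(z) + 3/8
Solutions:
 h(z) = C1 - z^4/4 + 2*z^3/9 - z^2/6 + 3*z/8 + 35*cos(8*z/7)/48


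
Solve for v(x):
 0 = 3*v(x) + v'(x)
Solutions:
 v(x) = C1*exp(-3*x)


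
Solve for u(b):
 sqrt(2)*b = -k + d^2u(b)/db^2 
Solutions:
 u(b) = C1 + C2*b + sqrt(2)*b^3/6 + b^2*k/2


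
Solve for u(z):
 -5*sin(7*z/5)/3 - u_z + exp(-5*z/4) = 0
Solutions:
 u(z) = C1 + 25*cos(7*z/5)/21 - 4*exp(-5*z/4)/5


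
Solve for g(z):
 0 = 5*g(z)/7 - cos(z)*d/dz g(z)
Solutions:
 g(z) = C1*(sin(z) + 1)^(5/14)/(sin(z) - 1)^(5/14)


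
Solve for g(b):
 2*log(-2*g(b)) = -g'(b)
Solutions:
 Integral(1/(log(-_y) + log(2)), (_y, g(b)))/2 = C1 - b


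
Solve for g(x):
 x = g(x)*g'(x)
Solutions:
 g(x) = -sqrt(C1 + x^2)
 g(x) = sqrt(C1 + x^2)


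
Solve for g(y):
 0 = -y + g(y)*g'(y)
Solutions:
 g(y) = -sqrt(C1 + y^2)
 g(y) = sqrt(C1 + y^2)


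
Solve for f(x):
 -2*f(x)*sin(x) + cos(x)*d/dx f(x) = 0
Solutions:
 f(x) = C1/cos(x)^2


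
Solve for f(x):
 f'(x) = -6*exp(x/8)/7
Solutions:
 f(x) = C1 - 48*exp(x/8)/7


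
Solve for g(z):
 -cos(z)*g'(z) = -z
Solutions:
 g(z) = C1 + Integral(z/cos(z), z)


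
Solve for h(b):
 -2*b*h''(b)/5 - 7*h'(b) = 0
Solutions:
 h(b) = C1 + C2/b^(33/2)


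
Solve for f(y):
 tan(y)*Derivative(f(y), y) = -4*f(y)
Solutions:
 f(y) = C1/sin(y)^4


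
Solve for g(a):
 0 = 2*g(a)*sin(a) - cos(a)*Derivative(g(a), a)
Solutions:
 g(a) = C1/cos(a)^2


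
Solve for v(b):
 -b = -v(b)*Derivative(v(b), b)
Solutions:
 v(b) = -sqrt(C1 + b^2)
 v(b) = sqrt(C1 + b^2)


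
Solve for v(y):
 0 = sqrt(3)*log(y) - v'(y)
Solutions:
 v(y) = C1 + sqrt(3)*y*log(y) - sqrt(3)*y


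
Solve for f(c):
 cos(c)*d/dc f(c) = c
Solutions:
 f(c) = C1 + Integral(c/cos(c), c)


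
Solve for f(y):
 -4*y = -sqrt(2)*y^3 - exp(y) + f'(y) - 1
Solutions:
 f(y) = C1 + sqrt(2)*y^4/4 - 2*y^2 + y + exp(y)


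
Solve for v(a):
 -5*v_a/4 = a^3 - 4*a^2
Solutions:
 v(a) = C1 - a^4/5 + 16*a^3/15


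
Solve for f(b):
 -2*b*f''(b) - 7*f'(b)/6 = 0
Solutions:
 f(b) = C1 + C2*b^(5/12)


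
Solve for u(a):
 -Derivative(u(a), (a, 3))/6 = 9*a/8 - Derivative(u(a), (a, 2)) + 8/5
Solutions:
 u(a) = C1 + C2*a + C3*exp(6*a) + 3*a^3/16 + 143*a^2/160


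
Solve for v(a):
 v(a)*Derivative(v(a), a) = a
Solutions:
 v(a) = -sqrt(C1 + a^2)
 v(a) = sqrt(C1 + a^2)


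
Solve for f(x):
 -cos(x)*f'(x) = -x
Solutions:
 f(x) = C1 + Integral(x/cos(x), x)


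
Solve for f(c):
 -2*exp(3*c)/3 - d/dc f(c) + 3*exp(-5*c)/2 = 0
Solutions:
 f(c) = C1 - 2*exp(3*c)/9 - 3*exp(-5*c)/10


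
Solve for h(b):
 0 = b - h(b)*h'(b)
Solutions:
 h(b) = -sqrt(C1 + b^2)
 h(b) = sqrt(C1 + b^2)


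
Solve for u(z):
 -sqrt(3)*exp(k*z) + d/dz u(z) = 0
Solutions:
 u(z) = C1 + sqrt(3)*exp(k*z)/k


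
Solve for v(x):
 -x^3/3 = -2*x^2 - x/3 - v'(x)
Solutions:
 v(x) = C1 + x^4/12 - 2*x^3/3 - x^2/6


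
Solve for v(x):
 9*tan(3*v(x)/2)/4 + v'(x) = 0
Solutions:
 v(x) = -2*asin(C1*exp(-27*x/8))/3 + 2*pi/3
 v(x) = 2*asin(C1*exp(-27*x/8))/3


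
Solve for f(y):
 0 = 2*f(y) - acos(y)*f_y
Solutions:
 f(y) = C1*exp(2*Integral(1/acos(y), y))


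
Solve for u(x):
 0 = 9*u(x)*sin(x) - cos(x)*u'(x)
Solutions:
 u(x) = C1/cos(x)^9


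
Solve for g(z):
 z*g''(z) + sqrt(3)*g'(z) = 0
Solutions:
 g(z) = C1 + C2*z^(1 - sqrt(3))


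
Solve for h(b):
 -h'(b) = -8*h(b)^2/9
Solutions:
 h(b) = -9/(C1 + 8*b)


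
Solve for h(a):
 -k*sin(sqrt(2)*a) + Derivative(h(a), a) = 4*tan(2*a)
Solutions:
 h(a) = C1 - sqrt(2)*k*cos(sqrt(2)*a)/2 - 2*log(cos(2*a))


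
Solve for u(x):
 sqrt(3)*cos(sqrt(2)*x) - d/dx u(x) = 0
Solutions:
 u(x) = C1 + sqrt(6)*sin(sqrt(2)*x)/2


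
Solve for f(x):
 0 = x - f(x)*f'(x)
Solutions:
 f(x) = -sqrt(C1 + x^2)
 f(x) = sqrt(C1 + x^2)


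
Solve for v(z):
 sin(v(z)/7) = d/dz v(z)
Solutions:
 -z + 7*log(cos(v(z)/7) - 1)/2 - 7*log(cos(v(z)/7) + 1)/2 = C1


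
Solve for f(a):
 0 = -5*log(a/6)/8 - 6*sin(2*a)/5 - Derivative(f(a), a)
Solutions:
 f(a) = C1 - 5*a*log(a)/8 + 5*a/8 + 5*a*log(6)/8 + 3*cos(2*a)/5


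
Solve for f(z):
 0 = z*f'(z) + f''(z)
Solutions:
 f(z) = C1 + C2*erf(sqrt(2)*z/2)


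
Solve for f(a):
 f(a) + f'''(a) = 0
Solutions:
 f(a) = C3*exp(-a) + (C1*sin(sqrt(3)*a/2) + C2*cos(sqrt(3)*a/2))*exp(a/2)


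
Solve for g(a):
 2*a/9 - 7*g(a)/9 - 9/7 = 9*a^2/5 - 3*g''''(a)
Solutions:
 g(a) = C1*exp(-21^(1/4)*a/3) + C2*exp(21^(1/4)*a/3) + C3*sin(21^(1/4)*a/3) + C4*cos(21^(1/4)*a/3) - 81*a^2/35 + 2*a/7 - 81/49


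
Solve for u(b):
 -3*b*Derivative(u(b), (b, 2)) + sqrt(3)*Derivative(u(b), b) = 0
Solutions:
 u(b) = C1 + C2*b^(sqrt(3)/3 + 1)


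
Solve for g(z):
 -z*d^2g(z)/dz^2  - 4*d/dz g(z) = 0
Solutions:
 g(z) = C1 + C2/z^3


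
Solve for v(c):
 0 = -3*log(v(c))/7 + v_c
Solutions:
 li(v(c)) = C1 + 3*c/7


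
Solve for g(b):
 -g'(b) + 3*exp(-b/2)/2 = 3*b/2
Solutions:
 g(b) = C1 - 3*b^2/4 - 3*exp(-b/2)


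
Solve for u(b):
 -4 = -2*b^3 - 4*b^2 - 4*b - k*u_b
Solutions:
 u(b) = C1 - b^4/(2*k) - 4*b^3/(3*k) - 2*b^2/k + 4*b/k


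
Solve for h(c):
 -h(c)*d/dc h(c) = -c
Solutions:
 h(c) = -sqrt(C1 + c^2)
 h(c) = sqrt(C1 + c^2)


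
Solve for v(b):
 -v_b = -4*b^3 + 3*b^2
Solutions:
 v(b) = C1 + b^4 - b^3


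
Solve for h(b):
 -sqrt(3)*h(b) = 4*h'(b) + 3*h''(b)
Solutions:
 h(b) = (C1*sin(b*sqrt(-4 + 3*sqrt(3))/3) + C2*cos(b*sqrt(-4 + 3*sqrt(3))/3))*exp(-2*b/3)


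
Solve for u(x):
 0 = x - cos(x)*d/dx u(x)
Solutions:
 u(x) = C1 + Integral(x/cos(x), x)


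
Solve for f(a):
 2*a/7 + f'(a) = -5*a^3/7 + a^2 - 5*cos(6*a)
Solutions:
 f(a) = C1 - 5*a^4/28 + a^3/3 - a^2/7 - 5*sin(6*a)/6


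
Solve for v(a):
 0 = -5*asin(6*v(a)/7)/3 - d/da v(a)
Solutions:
 Integral(1/asin(6*_y/7), (_y, v(a))) = C1 - 5*a/3


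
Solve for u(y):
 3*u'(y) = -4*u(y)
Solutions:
 u(y) = C1*exp(-4*y/3)


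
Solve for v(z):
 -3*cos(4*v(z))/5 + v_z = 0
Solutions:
 -3*z/5 - log(sin(4*v(z)) - 1)/8 + log(sin(4*v(z)) + 1)/8 = C1


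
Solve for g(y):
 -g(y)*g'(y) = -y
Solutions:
 g(y) = -sqrt(C1 + y^2)
 g(y) = sqrt(C1 + y^2)


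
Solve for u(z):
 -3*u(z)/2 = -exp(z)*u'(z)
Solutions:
 u(z) = C1*exp(-3*exp(-z)/2)


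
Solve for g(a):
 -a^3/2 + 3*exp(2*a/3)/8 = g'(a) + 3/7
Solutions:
 g(a) = C1 - a^4/8 - 3*a/7 + 9*exp(2*a/3)/16


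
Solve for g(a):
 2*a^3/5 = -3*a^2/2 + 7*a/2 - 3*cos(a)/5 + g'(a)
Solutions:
 g(a) = C1 + a^4/10 + a^3/2 - 7*a^2/4 + 3*sin(a)/5


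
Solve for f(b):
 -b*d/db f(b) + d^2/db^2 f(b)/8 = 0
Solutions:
 f(b) = C1 + C2*erfi(2*b)


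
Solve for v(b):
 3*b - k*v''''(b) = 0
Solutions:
 v(b) = C1 + C2*b + C3*b^2 + C4*b^3 + b^5/(40*k)


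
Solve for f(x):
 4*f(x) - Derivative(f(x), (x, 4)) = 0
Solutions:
 f(x) = C1*exp(-sqrt(2)*x) + C2*exp(sqrt(2)*x) + C3*sin(sqrt(2)*x) + C4*cos(sqrt(2)*x)


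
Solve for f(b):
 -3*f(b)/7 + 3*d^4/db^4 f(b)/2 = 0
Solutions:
 f(b) = C1*exp(-2^(1/4)*7^(3/4)*b/7) + C2*exp(2^(1/4)*7^(3/4)*b/7) + C3*sin(2^(1/4)*7^(3/4)*b/7) + C4*cos(2^(1/4)*7^(3/4)*b/7)


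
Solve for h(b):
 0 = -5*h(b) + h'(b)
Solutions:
 h(b) = C1*exp(5*b)


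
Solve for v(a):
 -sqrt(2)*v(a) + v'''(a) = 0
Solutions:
 v(a) = C3*exp(2^(1/6)*a) + (C1*sin(2^(1/6)*sqrt(3)*a/2) + C2*cos(2^(1/6)*sqrt(3)*a/2))*exp(-2^(1/6)*a/2)


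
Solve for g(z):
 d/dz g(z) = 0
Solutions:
 g(z) = C1


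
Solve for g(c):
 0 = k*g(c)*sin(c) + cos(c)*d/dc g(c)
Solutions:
 g(c) = C1*exp(k*log(cos(c)))


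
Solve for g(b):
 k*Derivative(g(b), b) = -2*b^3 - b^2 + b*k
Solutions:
 g(b) = C1 - b^4/(2*k) - b^3/(3*k) + b^2/2


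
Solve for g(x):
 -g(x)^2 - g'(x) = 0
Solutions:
 g(x) = 1/(C1 + x)


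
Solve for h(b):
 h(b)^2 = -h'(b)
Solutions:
 h(b) = 1/(C1 + b)


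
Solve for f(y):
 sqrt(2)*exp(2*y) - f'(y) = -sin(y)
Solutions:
 f(y) = C1 + sqrt(2)*exp(2*y)/2 - cos(y)


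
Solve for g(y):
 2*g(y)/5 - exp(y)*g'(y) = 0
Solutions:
 g(y) = C1*exp(-2*exp(-y)/5)


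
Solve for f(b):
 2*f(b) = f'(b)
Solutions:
 f(b) = C1*exp(2*b)


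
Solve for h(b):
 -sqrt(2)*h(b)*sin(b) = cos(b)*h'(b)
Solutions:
 h(b) = C1*cos(b)^(sqrt(2))


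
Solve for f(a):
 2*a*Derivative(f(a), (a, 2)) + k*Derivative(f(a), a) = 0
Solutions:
 f(a) = C1 + a^(1 - re(k)/2)*(C2*sin(log(a)*Abs(im(k))/2) + C3*cos(log(a)*im(k)/2))


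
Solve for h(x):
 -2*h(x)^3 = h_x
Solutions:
 h(x) = -sqrt(2)*sqrt(-1/(C1 - 2*x))/2
 h(x) = sqrt(2)*sqrt(-1/(C1 - 2*x))/2


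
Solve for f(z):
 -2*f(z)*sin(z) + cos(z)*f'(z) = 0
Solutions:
 f(z) = C1/cos(z)^2


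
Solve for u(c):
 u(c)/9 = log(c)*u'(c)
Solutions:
 u(c) = C1*exp(li(c)/9)


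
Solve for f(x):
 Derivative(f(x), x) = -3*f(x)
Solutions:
 f(x) = C1*exp(-3*x)


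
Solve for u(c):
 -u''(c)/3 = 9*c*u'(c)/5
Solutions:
 u(c) = C1 + C2*erf(3*sqrt(30)*c/10)


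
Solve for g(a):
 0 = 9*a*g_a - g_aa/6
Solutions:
 g(a) = C1 + C2*erfi(3*sqrt(3)*a)


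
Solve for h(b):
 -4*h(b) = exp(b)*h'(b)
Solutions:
 h(b) = C1*exp(4*exp(-b))


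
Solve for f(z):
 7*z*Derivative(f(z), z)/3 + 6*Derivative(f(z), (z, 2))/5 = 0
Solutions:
 f(z) = C1 + C2*erf(sqrt(35)*z/6)


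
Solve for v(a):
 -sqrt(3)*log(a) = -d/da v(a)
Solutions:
 v(a) = C1 + sqrt(3)*a*log(a) - sqrt(3)*a


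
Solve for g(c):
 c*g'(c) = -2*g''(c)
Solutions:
 g(c) = C1 + C2*erf(c/2)


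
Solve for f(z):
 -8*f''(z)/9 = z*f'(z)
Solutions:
 f(z) = C1 + C2*erf(3*z/4)


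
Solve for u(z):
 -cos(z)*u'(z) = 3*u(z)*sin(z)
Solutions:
 u(z) = C1*cos(z)^3


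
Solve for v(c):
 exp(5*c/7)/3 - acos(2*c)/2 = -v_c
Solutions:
 v(c) = C1 + c*acos(2*c)/2 - sqrt(1 - 4*c^2)/4 - 7*exp(5*c/7)/15


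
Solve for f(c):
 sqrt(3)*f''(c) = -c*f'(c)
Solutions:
 f(c) = C1 + C2*erf(sqrt(2)*3^(3/4)*c/6)


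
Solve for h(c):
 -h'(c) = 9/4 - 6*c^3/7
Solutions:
 h(c) = C1 + 3*c^4/14 - 9*c/4


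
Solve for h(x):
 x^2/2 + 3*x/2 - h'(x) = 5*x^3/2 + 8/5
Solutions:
 h(x) = C1 - 5*x^4/8 + x^3/6 + 3*x^2/4 - 8*x/5


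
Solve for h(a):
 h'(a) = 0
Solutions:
 h(a) = C1


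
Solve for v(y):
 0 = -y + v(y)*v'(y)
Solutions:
 v(y) = -sqrt(C1 + y^2)
 v(y) = sqrt(C1 + y^2)


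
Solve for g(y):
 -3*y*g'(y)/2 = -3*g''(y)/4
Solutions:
 g(y) = C1 + C2*erfi(y)


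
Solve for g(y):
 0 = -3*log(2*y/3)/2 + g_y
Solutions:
 g(y) = C1 + 3*y*log(y)/2 - 3*y*log(3)/2 - 3*y/2 + 3*y*log(2)/2


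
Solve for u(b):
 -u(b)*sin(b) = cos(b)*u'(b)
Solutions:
 u(b) = C1*cos(b)


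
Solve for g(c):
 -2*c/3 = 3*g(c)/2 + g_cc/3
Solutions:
 g(c) = C1*sin(3*sqrt(2)*c/2) + C2*cos(3*sqrt(2)*c/2) - 4*c/9


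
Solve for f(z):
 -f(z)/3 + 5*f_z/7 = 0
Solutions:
 f(z) = C1*exp(7*z/15)


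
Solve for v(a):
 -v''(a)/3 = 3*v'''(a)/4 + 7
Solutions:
 v(a) = C1 + C2*a + C3*exp(-4*a/9) - 21*a^2/2


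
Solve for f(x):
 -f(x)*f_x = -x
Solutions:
 f(x) = -sqrt(C1 + x^2)
 f(x) = sqrt(C1 + x^2)


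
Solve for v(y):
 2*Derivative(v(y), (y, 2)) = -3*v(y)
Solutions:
 v(y) = C1*sin(sqrt(6)*y/2) + C2*cos(sqrt(6)*y/2)


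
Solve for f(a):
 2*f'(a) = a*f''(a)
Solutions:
 f(a) = C1 + C2*a^3


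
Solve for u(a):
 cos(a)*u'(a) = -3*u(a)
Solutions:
 u(a) = C1*(sin(a) - 1)^(3/2)/(sin(a) + 1)^(3/2)


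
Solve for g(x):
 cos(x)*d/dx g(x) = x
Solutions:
 g(x) = C1 + Integral(x/cos(x), x)


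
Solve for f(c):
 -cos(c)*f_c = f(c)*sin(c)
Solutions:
 f(c) = C1*cos(c)


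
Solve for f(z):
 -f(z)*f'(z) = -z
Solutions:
 f(z) = -sqrt(C1 + z^2)
 f(z) = sqrt(C1 + z^2)


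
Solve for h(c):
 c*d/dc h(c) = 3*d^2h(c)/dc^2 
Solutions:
 h(c) = C1 + C2*erfi(sqrt(6)*c/6)


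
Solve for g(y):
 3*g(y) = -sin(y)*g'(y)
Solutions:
 g(y) = C1*(cos(y) + 1)^(3/2)/(cos(y) - 1)^(3/2)


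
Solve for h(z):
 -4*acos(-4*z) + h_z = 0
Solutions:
 h(z) = C1 + 4*z*acos(-4*z) + sqrt(1 - 16*z^2)


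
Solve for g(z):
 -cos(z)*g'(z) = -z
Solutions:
 g(z) = C1 + Integral(z/cos(z), z)


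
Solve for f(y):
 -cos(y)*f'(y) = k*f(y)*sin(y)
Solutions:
 f(y) = C1*exp(k*log(cos(y)))


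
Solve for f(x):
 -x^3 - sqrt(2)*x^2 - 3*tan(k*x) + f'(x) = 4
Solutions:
 f(x) = C1 + x^4/4 + sqrt(2)*x^3/3 + 4*x + 3*Piecewise((-log(cos(k*x))/k, Ne(k, 0)), (0, True))


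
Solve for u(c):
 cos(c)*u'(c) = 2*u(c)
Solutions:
 u(c) = C1*(sin(c) + 1)/(sin(c) - 1)


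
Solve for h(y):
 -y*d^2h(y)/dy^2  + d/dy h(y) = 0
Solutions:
 h(y) = C1 + C2*y^2


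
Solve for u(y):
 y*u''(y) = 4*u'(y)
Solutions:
 u(y) = C1 + C2*y^5


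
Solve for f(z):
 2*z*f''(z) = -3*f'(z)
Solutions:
 f(z) = C1 + C2/sqrt(z)


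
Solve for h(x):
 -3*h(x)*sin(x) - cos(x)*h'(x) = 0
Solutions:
 h(x) = C1*cos(x)^3


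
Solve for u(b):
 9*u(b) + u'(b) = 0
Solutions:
 u(b) = C1*exp(-9*b)


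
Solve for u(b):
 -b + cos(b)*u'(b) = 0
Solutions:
 u(b) = C1 + Integral(b/cos(b), b)


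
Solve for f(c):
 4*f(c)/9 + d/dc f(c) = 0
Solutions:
 f(c) = C1*exp(-4*c/9)


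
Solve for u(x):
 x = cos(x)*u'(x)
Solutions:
 u(x) = C1 + Integral(x/cos(x), x)


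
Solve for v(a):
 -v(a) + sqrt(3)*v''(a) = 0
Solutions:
 v(a) = C1*exp(-3^(3/4)*a/3) + C2*exp(3^(3/4)*a/3)


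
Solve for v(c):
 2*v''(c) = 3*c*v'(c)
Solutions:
 v(c) = C1 + C2*erfi(sqrt(3)*c/2)


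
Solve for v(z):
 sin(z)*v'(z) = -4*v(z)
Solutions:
 v(z) = C1*(cos(z)^2 + 2*cos(z) + 1)/(cos(z)^2 - 2*cos(z) + 1)


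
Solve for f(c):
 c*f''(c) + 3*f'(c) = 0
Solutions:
 f(c) = C1 + C2/c^2


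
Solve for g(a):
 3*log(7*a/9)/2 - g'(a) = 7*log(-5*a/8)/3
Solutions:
 g(a) = C1 - 5*a*log(a)/6 + a*(-3*log(15) + 5/6 + log(7)/2 + 2*log(5)/3 + log(896) - 7*I*pi/3)


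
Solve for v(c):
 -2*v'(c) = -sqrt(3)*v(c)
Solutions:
 v(c) = C1*exp(sqrt(3)*c/2)


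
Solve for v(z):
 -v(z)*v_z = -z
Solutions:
 v(z) = -sqrt(C1 + z^2)
 v(z) = sqrt(C1 + z^2)


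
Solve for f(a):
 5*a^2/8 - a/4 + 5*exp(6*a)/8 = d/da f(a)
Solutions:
 f(a) = C1 + 5*a^3/24 - a^2/8 + 5*exp(6*a)/48


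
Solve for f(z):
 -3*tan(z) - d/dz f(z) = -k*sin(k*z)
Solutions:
 f(z) = C1 + k*Piecewise((-cos(k*z)/k, Ne(k, 0)), (0, True)) + 3*log(cos(z))


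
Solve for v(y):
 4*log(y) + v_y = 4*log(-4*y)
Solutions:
 v(y) = C1 + 4*y*(2*log(2) + I*pi)


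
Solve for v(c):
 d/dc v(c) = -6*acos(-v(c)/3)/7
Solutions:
 Integral(1/acos(-_y/3), (_y, v(c))) = C1 - 6*c/7


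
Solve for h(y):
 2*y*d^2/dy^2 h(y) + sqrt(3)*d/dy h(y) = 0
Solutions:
 h(y) = C1 + C2*y^(1 - sqrt(3)/2)


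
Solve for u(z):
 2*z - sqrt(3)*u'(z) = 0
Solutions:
 u(z) = C1 + sqrt(3)*z^2/3


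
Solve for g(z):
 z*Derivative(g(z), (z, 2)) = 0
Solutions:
 g(z) = C1 + C2*z


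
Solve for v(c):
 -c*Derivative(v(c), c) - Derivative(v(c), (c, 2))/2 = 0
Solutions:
 v(c) = C1 + C2*erf(c)


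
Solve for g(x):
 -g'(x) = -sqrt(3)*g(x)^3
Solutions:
 g(x) = -sqrt(2)*sqrt(-1/(C1 + sqrt(3)*x))/2
 g(x) = sqrt(2)*sqrt(-1/(C1 + sqrt(3)*x))/2


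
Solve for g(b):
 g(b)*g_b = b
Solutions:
 g(b) = -sqrt(C1 + b^2)
 g(b) = sqrt(C1 + b^2)


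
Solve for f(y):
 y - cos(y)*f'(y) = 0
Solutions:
 f(y) = C1 + Integral(y/cos(y), y)


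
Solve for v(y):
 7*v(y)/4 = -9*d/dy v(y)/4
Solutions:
 v(y) = C1*exp(-7*y/9)


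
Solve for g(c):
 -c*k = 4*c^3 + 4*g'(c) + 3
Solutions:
 g(c) = C1 - c^4/4 - c^2*k/8 - 3*c/4


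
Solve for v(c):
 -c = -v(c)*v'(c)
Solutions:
 v(c) = -sqrt(C1 + c^2)
 v(c) = sqrt(C1 + c^2)


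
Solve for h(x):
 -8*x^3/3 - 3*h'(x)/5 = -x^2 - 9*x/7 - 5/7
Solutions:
 h(x) = C1 - 10*x^4/9 + 5*x^3/9 + 15*x^2/14 + 25*x/21


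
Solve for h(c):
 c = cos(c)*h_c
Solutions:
 h(c) = C1 + Integral(c/cos(c), c)


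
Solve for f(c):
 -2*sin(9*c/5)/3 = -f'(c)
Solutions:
 f(c) = C1 - 10*cos(9*c/5)/27


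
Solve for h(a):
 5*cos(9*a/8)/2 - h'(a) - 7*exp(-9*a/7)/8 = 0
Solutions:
 h(a) = C1 + 20*sin(9*a/8)/9 + 49*exp(-9*a/7)/72


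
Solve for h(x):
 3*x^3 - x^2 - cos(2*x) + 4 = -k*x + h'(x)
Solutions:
 h(x) = C1 + k*x^2/2 + 3*x^4/4 - x^3/3 + 4*x - sin(2*x)/2


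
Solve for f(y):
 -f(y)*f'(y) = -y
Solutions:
 f(y) = -sqrt(C1 + y^2)
 f(y) = sqrt(C1 + y^2)


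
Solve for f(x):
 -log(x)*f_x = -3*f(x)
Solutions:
 f(x) = C1*exp(3*li(x))


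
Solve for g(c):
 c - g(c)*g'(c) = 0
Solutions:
 g(c) = -sqrt(C1 + c^2)
 g(c) = sqrt(C1 + c^2)


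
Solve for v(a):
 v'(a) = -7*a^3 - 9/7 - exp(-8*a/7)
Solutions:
 v(a) = C1 - 7*a^4/4 - 9*a/7 + 7*exp(-8*a/7)/8


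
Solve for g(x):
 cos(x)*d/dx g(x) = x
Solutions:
 g(x) = C1 + Integral(x/cos(x), x)


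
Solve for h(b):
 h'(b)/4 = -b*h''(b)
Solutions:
 h(b) = C1 + C2*b^(3/4)


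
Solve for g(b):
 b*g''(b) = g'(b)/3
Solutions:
 g(b) = C1 + C2*b^(4/3)


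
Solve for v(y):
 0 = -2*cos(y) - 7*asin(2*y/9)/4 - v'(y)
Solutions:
 v(y) = C1 - 7*y*asin(2*y/9)/4 - 7*sqrt(81 - 4*y^2)/8 - 2*sin(y)


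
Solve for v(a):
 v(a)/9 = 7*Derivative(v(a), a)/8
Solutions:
 v(a) = C1*exp(8*a/63)


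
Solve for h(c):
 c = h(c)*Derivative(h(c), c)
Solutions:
 h(c) = -sqrt(C1 + c^2)
 h(c) = sqrt(C1 + c^2)


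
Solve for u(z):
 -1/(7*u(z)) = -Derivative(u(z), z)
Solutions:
 u(z) = -sqrt(C1 + 14*z)/7
 u(z) = sqrt(C1 + 14*z)/7


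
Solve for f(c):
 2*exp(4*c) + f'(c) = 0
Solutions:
 f(c) = C1 - exp(4*c)/2


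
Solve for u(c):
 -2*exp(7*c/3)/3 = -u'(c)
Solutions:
 u(c) = C1 + 2*exp(7*c/3)/7


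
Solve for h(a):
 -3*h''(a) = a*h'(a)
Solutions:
 h(a) = C1 + C2*erf(sqrt(6)*a/6)


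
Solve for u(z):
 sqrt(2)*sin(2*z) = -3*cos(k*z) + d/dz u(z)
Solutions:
 u(z) = C1 - sqrt(2)*cos(2*z)/2 + 3*sin(k*z)/k


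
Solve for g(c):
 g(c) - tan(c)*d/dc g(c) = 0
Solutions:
 g(c) = C1*sin(c)


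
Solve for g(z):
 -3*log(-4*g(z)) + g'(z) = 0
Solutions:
 -Integral(1/(log(-_y) + 2*log(2)), (_y, g(z)))/3 = C1 - z


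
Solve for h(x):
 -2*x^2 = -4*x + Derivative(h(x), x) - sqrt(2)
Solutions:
 h(x) = C1 - 2*x^3/3 + 2*x^2 + sqrt(2)*x


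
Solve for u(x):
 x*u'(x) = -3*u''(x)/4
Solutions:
 u(x) = C1 + C2*erf(sqrt(6)*x/3)


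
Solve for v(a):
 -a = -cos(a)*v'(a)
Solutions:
 v(a) = C1 + Integral(a/cos(a), a)


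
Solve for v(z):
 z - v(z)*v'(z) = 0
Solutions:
 v(z) = -sqrt(C1 + z^2)
 v(z) = sqrt(C1 + z^2)


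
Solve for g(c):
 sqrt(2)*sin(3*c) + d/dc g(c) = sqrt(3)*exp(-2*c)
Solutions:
 g(c) = C1 + sqrt(2)*cos(3*c)/3 - sqrt(3)*exp(-2*c)/2


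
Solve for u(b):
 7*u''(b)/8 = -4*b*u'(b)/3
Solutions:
 u(b) = C1 + C2*erf(4*sqrt(21)*b/21)


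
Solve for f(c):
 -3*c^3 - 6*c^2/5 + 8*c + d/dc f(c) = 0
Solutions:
 f(c) = C1 + 3*c^4/4 + 2*c^3/5 - 4*c^2


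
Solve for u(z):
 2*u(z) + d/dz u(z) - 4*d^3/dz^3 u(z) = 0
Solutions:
 u(z) = C1*exp(-3^(1/3)*z*(3^(1/3)/(sqrt(321) + 18)^(1/3) + (sqrt(321) + 18)^(1/3))/12)*sin(3^(1/6)*z*(-3^(2/3)*(sqrt(321) + 18)^(1/3) + 3/(sqrt(321) + 18)^(1/3))/12) + C2*exp(-3^(1/3)*z*(3^(1/3)/(sqrt(321) + 18)^(1/3) + (sqrt(321) + 18)^(1/3))/12)*cos(3^(1/6)*z*(-3^(2/3)*(sqrt(321) + 18)^(1/3) + 3/(sqrt(321) + 18)^(1/3))/12) + C3*exp(3^(1/3)*z*(3^(1/3)/(sqrt(321) + 18)^(1/3) + (sqrt(321) + 18)^(1/3))/6)


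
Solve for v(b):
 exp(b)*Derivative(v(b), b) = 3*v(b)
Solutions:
 v(b) = C1*exp(-3*exp(-b))


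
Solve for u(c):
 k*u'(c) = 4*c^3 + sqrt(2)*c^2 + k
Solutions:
 u(c) = C1 + c^4/k + sqrt(2)*c^3/(3*k) + c


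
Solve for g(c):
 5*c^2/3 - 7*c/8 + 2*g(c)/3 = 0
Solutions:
 g(c) = c*(21 - 40*c)/16


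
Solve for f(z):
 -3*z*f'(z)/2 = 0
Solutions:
 f(z) = C1


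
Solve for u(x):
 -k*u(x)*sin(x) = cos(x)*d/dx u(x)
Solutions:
 u(x) = C1*exp(k*log(cos(x)))


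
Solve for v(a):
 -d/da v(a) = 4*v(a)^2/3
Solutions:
 v(a) = 3/(C1 + 4*a)


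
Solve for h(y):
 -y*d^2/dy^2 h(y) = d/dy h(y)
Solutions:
 h(y) = C1 + C2*log(y)


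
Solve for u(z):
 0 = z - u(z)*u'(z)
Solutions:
 u(z) = -sqrt(C1 + z^2)
 u(z) = sqrt(C1 + z^2)


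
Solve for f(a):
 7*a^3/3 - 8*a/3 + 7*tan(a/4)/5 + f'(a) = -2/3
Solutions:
 f(a) = C1 - 7*a^4/12 + 4*a^2/3 - 2*a/3 + 28*log(cos(a/4))/5


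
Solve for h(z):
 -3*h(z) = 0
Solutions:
 h(z) = 0


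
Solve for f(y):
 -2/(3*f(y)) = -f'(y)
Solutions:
 f(y) = -sqrt(C1 + 12*y)/3
 f(y) = sqrt(C1 + 12*y)/3


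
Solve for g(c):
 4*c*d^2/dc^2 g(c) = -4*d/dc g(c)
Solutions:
 g(c) = C1 + C2*log(c)


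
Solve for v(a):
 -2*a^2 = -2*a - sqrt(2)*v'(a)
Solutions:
 v(a) = C1 + sqrt(2)*a^3/3 - sqrt(2)*a^2/2


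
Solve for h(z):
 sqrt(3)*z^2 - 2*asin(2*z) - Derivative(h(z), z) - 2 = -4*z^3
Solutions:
 h(z) = C1 + z^4 + sqrt(3)*z^3/3 - 2*z*asin(2*z) - 2*z - sqrt(1 - 4*z^2)


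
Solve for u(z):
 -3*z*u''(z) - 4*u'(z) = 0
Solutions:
 u(z) = C1 + C2/z^(1/3)


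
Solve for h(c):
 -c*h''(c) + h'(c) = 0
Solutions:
 h(c) = C1 + C2*c^2


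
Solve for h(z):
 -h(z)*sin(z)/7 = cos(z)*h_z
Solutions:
 h(z) = C1*cos(z)^(1/7)


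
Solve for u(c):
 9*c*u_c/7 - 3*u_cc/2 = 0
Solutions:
 u(c) = C1 + C2*erfi(sqrt(21)*c/7)


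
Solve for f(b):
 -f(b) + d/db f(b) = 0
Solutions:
 f(b) = C1*exp(b)


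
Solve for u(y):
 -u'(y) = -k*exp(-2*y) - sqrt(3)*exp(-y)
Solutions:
 u(y) = C1 - k*exp(-2*y)/2 - sqrt(3)*exp(-y)


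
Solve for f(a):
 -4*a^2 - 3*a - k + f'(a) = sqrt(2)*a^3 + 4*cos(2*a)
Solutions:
 f(a) = C1 + sqrt(2)*a^4/4 + 4*a^3/3 + 3*a^2/2 + a*k + 2*sin(2*a)


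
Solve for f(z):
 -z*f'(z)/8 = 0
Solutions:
 f(z) = C1


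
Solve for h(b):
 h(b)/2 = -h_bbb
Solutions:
 h(b) = C3*exp(-2^(2/3)*b/2) + (C1*sin(2^(2/3)*sqrt(3)*b/4) + C2*cos(2^(2/3)*sqrt(3)*b/4))*exp(2^(2/3)*b/4)


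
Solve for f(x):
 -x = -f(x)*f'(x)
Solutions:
 f(x) = -sqrt(C1 + x^2)
 f(x) = sqrt(C1 + x^2)


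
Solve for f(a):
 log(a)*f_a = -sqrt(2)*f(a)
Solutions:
 f(a) = C1*exp(-sqrt(2)*li(a))


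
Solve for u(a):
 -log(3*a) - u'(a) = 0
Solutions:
 u(a) = C1 - a*log(a) - a*log(3) + a


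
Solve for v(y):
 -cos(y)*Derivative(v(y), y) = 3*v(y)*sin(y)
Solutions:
 v(y) = C1*cos(y)^3


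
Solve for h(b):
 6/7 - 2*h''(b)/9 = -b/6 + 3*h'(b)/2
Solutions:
 h(b) = C1 + C2*exp(-27*b/4) + b^2/18 + 944*b/1701


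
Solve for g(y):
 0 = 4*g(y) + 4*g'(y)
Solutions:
 g(y) = C1*exp(-y)


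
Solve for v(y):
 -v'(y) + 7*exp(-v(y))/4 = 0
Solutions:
 v(y) = log(C1 + 7*y/4)


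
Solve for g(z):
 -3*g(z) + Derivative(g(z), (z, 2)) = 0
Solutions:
 g(z) = C1*exp(-sqrt(3)*z) + C2*exp(sqrt(3)*z)


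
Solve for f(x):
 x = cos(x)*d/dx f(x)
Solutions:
 f(x) = C1 + Integral(x/cos(x), x)


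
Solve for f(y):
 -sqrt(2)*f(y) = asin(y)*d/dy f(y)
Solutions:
 f(y) = C1*exp(-sqrt(2)*Integral(1/asin(y), y))


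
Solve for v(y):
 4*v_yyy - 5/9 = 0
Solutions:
 v(y) = C1 + C2*y + C3*y^2 + 5*y^3/216


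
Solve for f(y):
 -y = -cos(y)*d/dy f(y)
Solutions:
 f(y) = C1 + Integral(y/cos(y), y)


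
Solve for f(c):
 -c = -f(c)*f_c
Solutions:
 f(c) = -sqrt(C1 + c^2)
 f(c) = sqrt(C1 + c^2)


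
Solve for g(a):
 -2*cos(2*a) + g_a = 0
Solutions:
 g(a) = C1 + sin(2*a)


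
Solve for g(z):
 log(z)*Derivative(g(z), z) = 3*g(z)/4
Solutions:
 g(z) = C1*exp(3*li(z)/4)


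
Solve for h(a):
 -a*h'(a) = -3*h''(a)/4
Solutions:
 h(a) = C1 + C2*erfi(sqrt(6)*a/3)


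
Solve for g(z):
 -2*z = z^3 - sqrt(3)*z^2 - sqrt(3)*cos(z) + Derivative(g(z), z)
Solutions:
 g(z) = C1 - z^4/4 + sqrt(3)*z^3/3 - z^2 + sqrt(3)*sin(z)


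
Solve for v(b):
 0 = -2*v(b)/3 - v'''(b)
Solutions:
 v(b) = C3*exp(-2^(1/3)*3^(2/3)*b/3) + (C1*sin(2^(1/3)*3^(1/6)*b/2) + C2*cos(2^(1/3)*3^(1/6)*b/2))*exp(2^(1/3)*3^(2/3)*b/6)


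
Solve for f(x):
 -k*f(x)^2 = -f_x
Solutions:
 f(x) = -1/(C1 + k*x)


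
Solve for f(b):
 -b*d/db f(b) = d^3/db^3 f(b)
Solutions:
 f(b) = C1 + Integral(C2*airyai(-b) + C3*airybi(-b), b)


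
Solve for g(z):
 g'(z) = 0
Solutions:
 g(z) = C1


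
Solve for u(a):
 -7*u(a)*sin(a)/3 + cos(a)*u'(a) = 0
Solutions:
 u(a) = C1/cos(a)^(7/3)


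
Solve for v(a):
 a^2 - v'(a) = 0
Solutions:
 v(a) = C1 + a^3/3


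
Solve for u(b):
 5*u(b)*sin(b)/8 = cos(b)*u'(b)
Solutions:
 u(b) = C1/cos(b)^(5/8)


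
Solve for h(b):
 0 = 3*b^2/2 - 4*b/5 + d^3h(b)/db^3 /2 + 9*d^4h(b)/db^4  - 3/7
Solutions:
 h(b) = C1 + C2*b + C3*b^2 + C4*exp(-b/18) - b^5/20 + 137*b^4/30 - 11503*b^3/35


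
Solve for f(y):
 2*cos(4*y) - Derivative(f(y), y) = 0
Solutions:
 f(y) = C1 + sin(4*y)/2


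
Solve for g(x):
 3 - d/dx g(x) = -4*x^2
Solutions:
 g(x) = C1 + 4*x^3/3 + 3*x


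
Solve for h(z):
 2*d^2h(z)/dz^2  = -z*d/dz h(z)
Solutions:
 h(z) = C1 + C2*erf(z/2)


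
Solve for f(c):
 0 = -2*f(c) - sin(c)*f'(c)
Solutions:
 f(c) = C1*(cos(c) + 1)/(cos(c) - 1)


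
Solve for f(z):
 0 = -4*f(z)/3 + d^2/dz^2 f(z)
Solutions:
 f(z) = C1*exp(-2*sqrt(3)*z/3) + C2*exp(2*sqrt(3)*z/3)


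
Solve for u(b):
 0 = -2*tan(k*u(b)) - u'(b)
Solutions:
 u(b) = Piecewise((-asin(exp(C1*k - 2*b*k))/k + pi/k, Ne(k, 0)), (nan, True))
 u(b) = Piecewise((asin(exp(C1*k - 2*b*k))/k, Ne(k, 0)), (nan, True))


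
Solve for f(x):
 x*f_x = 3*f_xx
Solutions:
 f(x) = C1 + C2*erfi(sqrt(6)*x/6)


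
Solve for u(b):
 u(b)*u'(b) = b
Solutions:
 u(b) = -sqrt(C1 + b^2)
 u(b) = sqrt(C1 + b^2)


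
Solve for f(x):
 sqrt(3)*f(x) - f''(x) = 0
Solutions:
 f(x) = C1*exp(-3^(1/4)*x) + C2*exp(3^(1/4)*x)


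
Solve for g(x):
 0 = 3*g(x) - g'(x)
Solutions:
 g(x) = C1*exp(3*x)


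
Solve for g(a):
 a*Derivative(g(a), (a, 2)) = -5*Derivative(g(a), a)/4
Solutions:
 g(a) = C1 + C2/a^(1/4)


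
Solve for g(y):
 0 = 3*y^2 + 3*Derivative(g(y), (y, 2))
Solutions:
 g(y) = C1 + C2*y - y^4/12


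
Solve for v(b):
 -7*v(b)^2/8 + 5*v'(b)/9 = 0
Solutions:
 v(b) = -40/(C1 + 63*b)


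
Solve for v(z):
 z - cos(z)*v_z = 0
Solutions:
 v(z) = C1 + Integral(z/cos(z), z)


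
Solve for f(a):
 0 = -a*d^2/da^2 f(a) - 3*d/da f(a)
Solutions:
 f(a) = C1 + C2/a^2


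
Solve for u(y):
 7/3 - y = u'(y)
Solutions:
 u(y) = C1 - y^2/2 + 7*y/3


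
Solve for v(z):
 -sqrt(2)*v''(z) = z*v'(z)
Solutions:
 v(z) = C1 + C2*erf(2^(1/4)*z/2)


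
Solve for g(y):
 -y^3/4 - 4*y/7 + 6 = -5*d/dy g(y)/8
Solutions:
 g(y) = C1 + y^4/10 + 16*y^2/35 - 48*y/5


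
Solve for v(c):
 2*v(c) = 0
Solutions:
 v(c) = 0


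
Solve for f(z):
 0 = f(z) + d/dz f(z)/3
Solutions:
 f(z) = C1*exp(-3*z)


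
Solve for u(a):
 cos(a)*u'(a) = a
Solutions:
 u(a) = C1 + Integral(a/cos(a), a)


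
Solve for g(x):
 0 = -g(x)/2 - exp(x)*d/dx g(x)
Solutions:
 g(x) = C1*exp(exp(-x)/2)


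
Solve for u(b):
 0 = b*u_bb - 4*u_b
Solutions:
 u(b) = C1 + C2*b^5


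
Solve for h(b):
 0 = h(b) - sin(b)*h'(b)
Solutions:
 h(b) = C1*sqrt(cos(b) - 1)/sqrt(cos(b) + 1)


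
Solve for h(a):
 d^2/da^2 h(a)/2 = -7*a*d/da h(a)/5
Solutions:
 h(a) = C1 + C2*erf(sqrt(35)*a/5)


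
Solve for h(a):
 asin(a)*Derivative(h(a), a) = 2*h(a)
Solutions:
 h(a) = C1*exp(2*Integral(1/asin(a), a))


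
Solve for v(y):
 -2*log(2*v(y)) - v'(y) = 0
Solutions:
 Integral(1/(log(_y) + log(2)), (_y, v(y)))/2 = C1 - y


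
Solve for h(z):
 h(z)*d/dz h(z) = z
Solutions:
 h(z) = -sqrt(C1 + z^2)
 h(z) = sqrt(C1 + z^2)


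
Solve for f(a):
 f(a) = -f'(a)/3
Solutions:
 f(a) = C1*exp(-3*a)


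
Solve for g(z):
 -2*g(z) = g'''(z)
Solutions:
 g(z) = C3*exp(-2^(1/3)*z) + (C1*sin(2^(1/3)*sqrt(3)*z/2) + C2*cos(2^(1/3)*sqrt(3)*z/2))*exp(2^(1/3)*z/2)


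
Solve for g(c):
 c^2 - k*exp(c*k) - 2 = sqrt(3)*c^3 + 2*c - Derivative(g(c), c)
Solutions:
 g(c) = C1 + sqrt(3)*c^4/4 - c^3/3 + c^2 + 2*c + exp(c*k)


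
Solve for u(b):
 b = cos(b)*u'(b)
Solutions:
 u(b) = C1 + Integral(b/cos(b), b)


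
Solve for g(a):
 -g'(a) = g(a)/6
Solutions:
 g(a) = C1*exp(-a/6)


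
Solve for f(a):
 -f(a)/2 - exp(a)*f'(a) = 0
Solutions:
 f(a) = C1*exp(exp(-a)/2)


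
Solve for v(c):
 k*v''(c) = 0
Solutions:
 v(c) = C1 + C2*c


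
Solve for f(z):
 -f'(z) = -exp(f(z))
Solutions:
 f(z) = log(-1/(C1 + z))


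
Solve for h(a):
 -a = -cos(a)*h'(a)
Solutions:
 h(a) = C1 + Integral(a/cos(a), a)


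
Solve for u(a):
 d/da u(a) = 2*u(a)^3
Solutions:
 u(a) = -sqrt(2)*sqrt(-1/(C1 + 2*a))/2
 u(a) = sqrt(2)*sqrt(-1/(C1 + 2*a))/2


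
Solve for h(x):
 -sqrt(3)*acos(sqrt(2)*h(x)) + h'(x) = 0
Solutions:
 Integral(1/acos(sqrt(2)*_y), (_y, h(x))) = C1 + sqrt(3)*x


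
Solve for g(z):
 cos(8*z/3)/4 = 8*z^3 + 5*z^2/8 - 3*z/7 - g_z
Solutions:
 g(z) = C1 + 2*z^4 + 5*z^3/24 - 3*z^2/14 - 3*sin(8*z/3)/32


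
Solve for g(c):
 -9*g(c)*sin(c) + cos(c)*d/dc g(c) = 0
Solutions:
 g(c) = C1/cos(c)^9


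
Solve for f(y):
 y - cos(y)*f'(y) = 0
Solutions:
 f(y) = C1 + Integral(y/cos(y), y)


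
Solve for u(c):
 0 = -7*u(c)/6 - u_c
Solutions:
 u(c) = C1*exp(-7*c/6)


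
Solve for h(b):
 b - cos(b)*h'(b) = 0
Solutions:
 h(b) = C1 + Integral(b/cos(b), b)


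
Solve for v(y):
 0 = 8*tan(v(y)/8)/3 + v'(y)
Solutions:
 v(y) = -8*asin(C1*exp(-y/3)) + 8*pi
 v(y) = 8*asin(C1*exp(-y/3))


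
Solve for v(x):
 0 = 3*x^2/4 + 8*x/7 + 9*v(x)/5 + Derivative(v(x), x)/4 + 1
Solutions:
 v(x) = C1*exp(-36*x/5) - 5*x^2/12 - 785*x/1512 - 26315/54432


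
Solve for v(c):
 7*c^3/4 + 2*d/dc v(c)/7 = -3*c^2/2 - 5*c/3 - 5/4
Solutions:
 v(c) = C1 - 49*c^4/32 - 7*c^3/4 - 35*c^2/12 - 35*c/8


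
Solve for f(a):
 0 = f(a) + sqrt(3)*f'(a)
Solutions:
 f(a) = C1*exp(-sqrt(3)*a/3)


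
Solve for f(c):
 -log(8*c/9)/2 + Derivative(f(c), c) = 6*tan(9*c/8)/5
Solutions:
 f(c) = C1 + c*log(c)/2 - c*log(3) - c/2 + 3*c*log(2)/2 - 16*log(cos(9*c/8))/15


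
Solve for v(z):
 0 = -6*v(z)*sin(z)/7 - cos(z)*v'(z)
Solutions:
 v(z) = C1*cos(z)^(6/7)


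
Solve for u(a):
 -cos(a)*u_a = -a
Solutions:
 u(a) = C1 + Integral(a/cos(a), a)


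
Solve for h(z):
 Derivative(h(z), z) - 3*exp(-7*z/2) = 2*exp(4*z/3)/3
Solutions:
 h(z) = C1 + exp(4*z/3)/2 - 6*exp(-7*z/2)/7


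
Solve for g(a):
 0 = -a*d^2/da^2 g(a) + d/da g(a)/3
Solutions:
 g(a) = C1 + C2*a^(4/3)


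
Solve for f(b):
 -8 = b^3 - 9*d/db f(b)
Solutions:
 f(b) = C1 + b^4/36 + 8*b/9


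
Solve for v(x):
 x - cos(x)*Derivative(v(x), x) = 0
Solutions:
 v(x) = C1 + Integral(x/cos(x), x)


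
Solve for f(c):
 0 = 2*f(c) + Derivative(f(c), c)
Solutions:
 f(c) = C1*exp(-2*c)


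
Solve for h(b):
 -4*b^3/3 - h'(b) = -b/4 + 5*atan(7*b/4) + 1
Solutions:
 h(b) = C1 - b^4/3 + b^2/8 - 5*b*atan(7*b/4) - b + 10*log(49*b^2 + 16)/7


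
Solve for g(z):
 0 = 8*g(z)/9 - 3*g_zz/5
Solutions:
 g(z) = C1*exp(-2*sqrt(30)*z/9) + C2*exp(2*sqrt(30)*z/9)


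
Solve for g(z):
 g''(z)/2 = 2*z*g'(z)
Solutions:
 g(z) = C1 + C2*erfi(sqrt(2)*z)


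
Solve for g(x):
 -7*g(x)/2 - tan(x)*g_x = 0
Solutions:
 g(x) = C1/sin(x)^(7/2)


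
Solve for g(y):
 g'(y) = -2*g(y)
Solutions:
 g(y) = C1*exp(-2*y)


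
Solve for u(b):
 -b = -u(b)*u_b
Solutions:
 u(b) = -sqrt(C1 + b^2)
 u(b) = sqrt(C1 + b^2)


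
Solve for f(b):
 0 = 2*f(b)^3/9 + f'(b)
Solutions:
 f(b) = -3*sqrt(2)*sqrt(-1/(C1 - 2*b))/2
 f(b) = 3*sqrt(2)*sqrt(-1/(C1 - 2*b))/2


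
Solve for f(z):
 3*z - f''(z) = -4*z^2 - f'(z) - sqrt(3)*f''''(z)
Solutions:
 f(z) = C1 + C2*exp(z*(2*6^(1/3)/(sqrt(81 - 4*sqrt(3)) + 9)^(1/3) + 2^(2/3)*3^(1/6)*(sqrt(81 - 4*sqrt(3)) + 9)^(1/3))/12)*sin(z*(-6^(2/3)*(sqrt(81 - 4*sqrt(3)) + 9)^(1/3) + 2*2^(1/3)*3^(5/6)/(sqrt(81 - 4*sqrt(3)) + 9)^(1/3))/12) + C3*exp(z*(2*6^(1/3)/(sqrt(81 - 4*sqrt(3)) + 9)^(1/3) + 2^(2/3)*3^(1/6)*(sqrt(81 - 4*sqrt(3)) + 9)^(1/3))/12)*cos(z*(-6^(2/3)*(sqrt(81 - 4*sqrt(3)) + 9)^(1/3) + 2*2^(1/3)*3^(5/6)/(sqrt(81 - 4*sqrt(3)) + 9)^(1/3))/12) + C4*exp(-z*(2*6^(1/3)/(sqrt(81 - 4*sqrt(3)) + 9)^(1/3) + 2^(2/3)*3^(1/6)*(sqrt(81 - 4*sqrt(3)) + 9)^(1/3))/6) - 4*z^3/3 - 11*z^2/2 - 11*z
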